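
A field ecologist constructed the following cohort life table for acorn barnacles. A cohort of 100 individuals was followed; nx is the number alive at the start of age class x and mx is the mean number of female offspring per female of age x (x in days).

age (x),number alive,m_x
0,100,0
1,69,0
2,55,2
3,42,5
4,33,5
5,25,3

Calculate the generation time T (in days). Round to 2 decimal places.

lx = nx/n0 = nx/100: 1, 0.69, 0.55, 0.42, 0.33, 0.25
lx·mx: 0, 0, 1.1, 2.1, 1.65, 0.75 → R0 = 5.6
x·lx·mx: 0, 0, 2.2, 6.3, 6.6, 3.75 → Σ = 18.85
T = 18.85 / 5.6 = 3.366071… → 3.37

3.37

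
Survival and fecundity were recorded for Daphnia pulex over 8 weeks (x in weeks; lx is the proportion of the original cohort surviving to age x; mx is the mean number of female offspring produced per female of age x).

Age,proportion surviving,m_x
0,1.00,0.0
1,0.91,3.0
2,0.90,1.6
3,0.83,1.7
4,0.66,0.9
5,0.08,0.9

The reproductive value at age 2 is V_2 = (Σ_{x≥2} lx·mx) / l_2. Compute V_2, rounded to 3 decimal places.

lx·mx for x ≥ 2: 1.44, 1.411, 0.594, 0.072 → sum = 3.517
V_2 = 3.517 / l_2 = 3.517 / 0.9 = 3.907778… → 3.908

3.908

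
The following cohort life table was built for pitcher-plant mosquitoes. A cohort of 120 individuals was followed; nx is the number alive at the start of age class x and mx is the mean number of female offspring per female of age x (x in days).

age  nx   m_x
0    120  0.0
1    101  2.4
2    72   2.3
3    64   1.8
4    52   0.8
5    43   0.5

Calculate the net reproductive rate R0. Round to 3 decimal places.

lx = nx/n0 = nx/120: 1, 0.84167…, 0.6, 0.53333…, 0.43333…, 0.35833…
lx·mx by age: 0, 2.02…, 1.38, 0.96…, 0.346667…, 0.179167…
R0 = Σ lx·mx = 4.885833… → 4.886

4.886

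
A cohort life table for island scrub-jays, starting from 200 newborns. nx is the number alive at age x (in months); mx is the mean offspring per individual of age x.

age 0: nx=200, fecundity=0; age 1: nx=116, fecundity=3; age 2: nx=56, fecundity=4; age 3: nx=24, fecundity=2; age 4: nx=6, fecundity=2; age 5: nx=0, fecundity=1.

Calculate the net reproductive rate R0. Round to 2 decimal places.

lx = nx/n0 = nx/200: 1, 0.58, 0.28, 0.12, 0.03, 0
lx·mx by age: 0, 1.74, 1.12, 0.24, 0.06, 0
R0 = Σ lx·mx = 3.16 → 3.16

3.16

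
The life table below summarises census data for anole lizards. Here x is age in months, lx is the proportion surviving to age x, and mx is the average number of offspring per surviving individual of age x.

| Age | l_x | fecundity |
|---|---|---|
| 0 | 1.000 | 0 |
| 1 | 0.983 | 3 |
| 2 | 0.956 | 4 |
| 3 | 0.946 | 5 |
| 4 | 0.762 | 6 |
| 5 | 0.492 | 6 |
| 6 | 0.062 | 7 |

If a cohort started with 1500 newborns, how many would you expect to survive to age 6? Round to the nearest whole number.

Expected survivors = N0 · l_6 = 1500 × 0.062 = 93 → 93

93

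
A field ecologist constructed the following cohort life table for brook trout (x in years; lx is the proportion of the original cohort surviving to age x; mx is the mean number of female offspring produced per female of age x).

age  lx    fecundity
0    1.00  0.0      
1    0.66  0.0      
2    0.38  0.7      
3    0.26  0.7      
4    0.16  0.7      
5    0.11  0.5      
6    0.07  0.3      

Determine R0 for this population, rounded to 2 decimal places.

0.64

lx·mx by age: 0, 0, 0.266, 0.182, 0.112, 0.055, 0.021
R0 = Σ lx·mx = 0.636 → 0.64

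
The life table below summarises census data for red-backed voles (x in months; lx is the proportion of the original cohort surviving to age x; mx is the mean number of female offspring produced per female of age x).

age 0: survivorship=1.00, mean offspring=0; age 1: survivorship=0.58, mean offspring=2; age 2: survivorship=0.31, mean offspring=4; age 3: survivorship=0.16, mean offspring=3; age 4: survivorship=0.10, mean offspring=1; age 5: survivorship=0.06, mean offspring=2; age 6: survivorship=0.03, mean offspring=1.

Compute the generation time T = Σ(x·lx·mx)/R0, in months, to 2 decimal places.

lx·mx: 0, 1.16, 1.24, 0.48, 0.1, 0.12, 0.03 → R0 = 3.13
x·lx·mx: 0, 1.16, 2.48, 1.44, 0.4, 0.6, 0.18 → Σ = 6.26
T = 6.26 / 3.13 = 2 → 2.00

2.00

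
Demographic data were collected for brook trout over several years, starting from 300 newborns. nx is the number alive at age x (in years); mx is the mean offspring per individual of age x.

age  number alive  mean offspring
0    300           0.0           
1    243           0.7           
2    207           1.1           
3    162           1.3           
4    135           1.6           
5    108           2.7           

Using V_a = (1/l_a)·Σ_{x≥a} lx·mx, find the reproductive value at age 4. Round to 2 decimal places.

lx = nx/n0 = nx/300: 1, 0.81, 0.69, 0.54, 0.45, 0.36
lx·mx for x ≥ 4: 0.72, 0.972 → sum = 1.692
V_4 = 1.692 / l_4 = 1.692 / 0.45 = 3.76 → 3.76

3.76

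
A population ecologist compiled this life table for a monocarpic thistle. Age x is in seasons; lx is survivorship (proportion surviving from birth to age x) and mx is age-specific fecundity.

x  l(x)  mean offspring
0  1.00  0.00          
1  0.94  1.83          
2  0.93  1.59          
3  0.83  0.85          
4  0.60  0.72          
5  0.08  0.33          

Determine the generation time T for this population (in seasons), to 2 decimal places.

1.98

lx·mx: 0, 1.7202, 1.4787, 0.7055, 0.432, 0.0264 → R0 = 4.3628
x·lx·mx: 0, 1.7202, 2.9574, 2.1165, 1.728, 0.132 → Σ = 8.6541
T = 8.6541 / 4.3628 = 1.983611… → 1.98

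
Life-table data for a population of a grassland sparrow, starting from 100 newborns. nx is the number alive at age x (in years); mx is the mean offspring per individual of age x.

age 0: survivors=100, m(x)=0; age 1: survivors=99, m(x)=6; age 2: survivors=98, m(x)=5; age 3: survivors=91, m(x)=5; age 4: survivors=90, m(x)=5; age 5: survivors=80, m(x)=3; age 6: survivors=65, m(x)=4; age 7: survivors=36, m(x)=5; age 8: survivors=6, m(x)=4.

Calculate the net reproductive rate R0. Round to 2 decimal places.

lx = nx/n0 = nx/100: 1, 0.99, 0.98, 0.91, 0.9, 0.8, 0.65, 0.36, 0.06
lx·mx by age: 0, 5.94, 4.9, 4.55, 4.5, 2.4, 2.6, 1.8, 0.24
R0 = Σ lx·mx = 26.93 → 26.93

26.93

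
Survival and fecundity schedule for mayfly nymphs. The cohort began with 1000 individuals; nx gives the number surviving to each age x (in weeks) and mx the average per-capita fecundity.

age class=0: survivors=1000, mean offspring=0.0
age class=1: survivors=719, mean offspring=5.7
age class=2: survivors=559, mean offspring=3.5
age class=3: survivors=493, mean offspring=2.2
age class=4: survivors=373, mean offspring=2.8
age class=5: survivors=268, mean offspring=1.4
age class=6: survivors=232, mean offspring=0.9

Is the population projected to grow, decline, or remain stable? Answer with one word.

growing

lx = nx/n0 = nx/1000: 1, 0.719, 0.559, 0.493, 0.373, 0.268, 0.232
R0 = Σ lx·mx = 0 + 4.0983 + 1.9565 + 1.0846 + 1.0444 + 0.3752 + 0.2088 = 8.7678
R0 > 1, so the population is growing.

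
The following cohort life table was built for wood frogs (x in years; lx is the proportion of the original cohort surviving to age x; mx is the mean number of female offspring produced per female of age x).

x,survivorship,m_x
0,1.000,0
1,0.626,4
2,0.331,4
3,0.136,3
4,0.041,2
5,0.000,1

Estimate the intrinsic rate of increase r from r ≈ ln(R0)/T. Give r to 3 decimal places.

R0 = Σ lx·mx = 0 + 2.504 + 1.324 + 0.408 + 0.082 + 0 = 4.318
Σ x·lx·mx = 6.704; T = 6.704/4.318 = 1.55257…
r ≈ ln(R0)/T = ln(4.318)/1.55257… = 0.94217… → 0.942

0.942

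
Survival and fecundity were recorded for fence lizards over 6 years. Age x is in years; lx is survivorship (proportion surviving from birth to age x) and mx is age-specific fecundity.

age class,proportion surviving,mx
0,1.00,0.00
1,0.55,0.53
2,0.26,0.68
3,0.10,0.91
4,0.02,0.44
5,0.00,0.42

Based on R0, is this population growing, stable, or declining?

declining

R0 = Σ lx·mx = 0 + 0.2915 + 0.1768 + 0.091 + 0.0088 + 0 = 0.5681
R0 < 1, so the population is declining.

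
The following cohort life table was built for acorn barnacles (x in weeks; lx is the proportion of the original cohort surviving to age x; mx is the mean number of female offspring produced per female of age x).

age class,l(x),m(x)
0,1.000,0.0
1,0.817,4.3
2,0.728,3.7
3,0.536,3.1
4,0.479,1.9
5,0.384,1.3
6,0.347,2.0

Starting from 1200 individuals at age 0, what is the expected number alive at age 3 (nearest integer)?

Expected survivors = N0 · l_3 = 1200 × 0.536 = 643.2 → 643

643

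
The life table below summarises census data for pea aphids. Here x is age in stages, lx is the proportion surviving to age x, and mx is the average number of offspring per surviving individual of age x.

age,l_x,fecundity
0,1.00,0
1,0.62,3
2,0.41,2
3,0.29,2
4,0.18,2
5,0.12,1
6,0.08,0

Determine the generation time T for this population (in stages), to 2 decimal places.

lx·mx: 0, 1.86, 0.82, 0.58, 0.36, 0.12, 0 → R0 = 3.74
x·lx·mx: 0, 1.86, 1.64, 1.74, 1.44, 0.6, 0 → Σ = 7.28
T = 7.28 / 3.74 = 1.946524… → 1.95

1.95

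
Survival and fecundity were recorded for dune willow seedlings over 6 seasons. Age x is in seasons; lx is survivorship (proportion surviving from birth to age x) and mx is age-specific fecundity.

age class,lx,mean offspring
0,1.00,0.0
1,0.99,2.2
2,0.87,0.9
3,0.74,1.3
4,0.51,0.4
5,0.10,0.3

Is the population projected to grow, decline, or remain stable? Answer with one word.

R0 = Σ lx·mx = 0 + 2.178 + 0.783 + 0.962 + 0.204 + 0.03 = 4.157
R0 > 1, so the population is growing.

growing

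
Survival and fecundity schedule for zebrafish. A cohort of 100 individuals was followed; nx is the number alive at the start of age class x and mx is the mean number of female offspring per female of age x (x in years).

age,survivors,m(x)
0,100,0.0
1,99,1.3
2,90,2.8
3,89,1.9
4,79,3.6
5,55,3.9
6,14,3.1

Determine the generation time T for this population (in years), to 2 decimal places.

lx = nx/n0 = nx/100: 1, 0.99, 0.9, 0.89, 0.79, 0.55, 0.14
lx·mx: 0, 1.287, 2.52, 1.691, 2.844, 2.145, 0.434 → R0 = 10.921
x·lx·mx: 0, 1.287, 5.04, 5.073, 11.376, 10.725, 2.604 → Σ = 36.105
T = 36.105 / 10.921 = 3.306016… → 3.31

3.31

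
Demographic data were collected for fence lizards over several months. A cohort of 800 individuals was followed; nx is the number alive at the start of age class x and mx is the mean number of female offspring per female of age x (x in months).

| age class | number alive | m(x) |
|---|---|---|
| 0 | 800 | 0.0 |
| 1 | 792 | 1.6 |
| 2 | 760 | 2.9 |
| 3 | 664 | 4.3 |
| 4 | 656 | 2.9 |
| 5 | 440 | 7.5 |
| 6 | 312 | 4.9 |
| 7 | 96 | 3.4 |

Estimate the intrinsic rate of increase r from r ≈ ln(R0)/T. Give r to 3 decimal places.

lx = nx/n0 = nx/800: 1, 0.99, 0.95, 0.83, 0.82, 0.55, 0.39, 0.12
R0 = Σ lx·mx = 0 + 1.584 + 2.755 + 3.569 + 2.378 + 4.125 + 1.911 + 0.408 = 16.73
Σ x·lx·mx = 62.26; T = 62.26/16.73 = 3.72146…
r ≈ ln(R0)/T = ln(16.73)/3.72146… = 0.75702… → 0.757

0.757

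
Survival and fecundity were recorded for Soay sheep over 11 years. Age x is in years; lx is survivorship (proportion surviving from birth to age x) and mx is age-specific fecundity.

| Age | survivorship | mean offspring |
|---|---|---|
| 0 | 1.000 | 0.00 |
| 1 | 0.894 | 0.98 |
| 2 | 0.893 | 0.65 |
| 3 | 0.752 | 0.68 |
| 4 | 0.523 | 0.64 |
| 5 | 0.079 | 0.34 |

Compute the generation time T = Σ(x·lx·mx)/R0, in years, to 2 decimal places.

2.17

lx·mx: 0, 0.87612, 0.58045, 0.51136, 0.33472, 0.02686 → R0 = 2.32951
x·lx·mx: 0, 0.87612, 1.1609, 1.53408, 1.33888, 0.1343 → Σ = 5.04428
T = 5.04428 / 2.32951 = 2.165382… → 2.17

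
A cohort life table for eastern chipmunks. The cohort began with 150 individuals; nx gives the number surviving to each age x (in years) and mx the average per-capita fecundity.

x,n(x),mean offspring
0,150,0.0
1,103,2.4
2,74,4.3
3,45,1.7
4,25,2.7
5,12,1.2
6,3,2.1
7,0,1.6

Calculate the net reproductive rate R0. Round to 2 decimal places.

lx = nx/n0 = nx/150: 1, 0.68667…, 0.49333…, 0.3, 0.16667…, 0.08, 0.02, 0
lx·mx by age: 0, 1.648…, 2.121333…, 0.51, 0.45…, 0.096, 0.042, 0
R0 = Σ lx·mx = 4.867333… → 4.87

4.87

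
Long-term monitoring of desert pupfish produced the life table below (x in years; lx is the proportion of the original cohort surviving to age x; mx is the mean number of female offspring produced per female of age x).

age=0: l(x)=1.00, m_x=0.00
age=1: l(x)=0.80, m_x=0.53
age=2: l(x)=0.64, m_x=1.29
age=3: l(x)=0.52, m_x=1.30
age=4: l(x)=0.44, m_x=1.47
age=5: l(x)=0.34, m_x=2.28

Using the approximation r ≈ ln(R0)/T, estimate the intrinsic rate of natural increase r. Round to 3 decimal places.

R0 = Σ lx·mx = 0 + 0.424 + 0.8256 + 0.676 + 0.6468 + 0.7752 = 3.3476
Σ x·lx·mx = 10.5664; T = 10.5664/3.3476 = 3.15641…
r ≈ ln(R0)/T = ln(3.3476)/3.15641… = 0.38279… → 0.383

0.383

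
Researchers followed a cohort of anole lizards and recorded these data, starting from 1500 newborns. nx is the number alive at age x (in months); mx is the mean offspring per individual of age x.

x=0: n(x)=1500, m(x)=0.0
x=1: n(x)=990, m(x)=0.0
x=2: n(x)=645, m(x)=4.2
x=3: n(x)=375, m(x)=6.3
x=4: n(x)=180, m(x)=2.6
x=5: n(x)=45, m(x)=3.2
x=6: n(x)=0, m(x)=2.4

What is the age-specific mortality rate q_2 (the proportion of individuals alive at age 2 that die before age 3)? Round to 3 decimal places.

lx = nx/n0 = nx/1500: 1, 0.66, 0.43, 0.25, 0.12, 0.03, 0
q_2 = (l_2 − l_3) / l_2 = (0.43 − 0.25) / 0.43
     = 0.18 / 0.43 = 0.418605… → 0.419

0.419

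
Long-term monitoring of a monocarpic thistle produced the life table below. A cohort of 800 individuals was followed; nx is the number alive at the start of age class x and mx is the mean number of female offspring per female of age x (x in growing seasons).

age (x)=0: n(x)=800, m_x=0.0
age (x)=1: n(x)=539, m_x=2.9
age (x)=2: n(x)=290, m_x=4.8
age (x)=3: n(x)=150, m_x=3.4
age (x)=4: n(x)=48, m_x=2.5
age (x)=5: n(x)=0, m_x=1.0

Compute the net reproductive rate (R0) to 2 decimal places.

lx = nx/n0 = nx/800: 1, 0.67375, 0.3625, 0.1875, 0.06, 0
lx·mx by age: 0, 1.953875, 1.74, 0.6375, 0.15, 0
R0 = Σ lx·mx = 4.481375 → 4.48

4.48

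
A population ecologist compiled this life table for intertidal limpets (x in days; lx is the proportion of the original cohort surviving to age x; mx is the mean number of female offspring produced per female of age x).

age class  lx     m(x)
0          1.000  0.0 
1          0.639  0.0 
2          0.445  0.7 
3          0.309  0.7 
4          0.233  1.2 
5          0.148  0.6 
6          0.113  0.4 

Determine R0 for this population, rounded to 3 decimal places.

0.941

lx·mx by age: 0, 0, 0.3115, 0.2163, 0.2796, 0.0888, 0.0452
R0 = Σ lx·mx = 0.9414 → 0.941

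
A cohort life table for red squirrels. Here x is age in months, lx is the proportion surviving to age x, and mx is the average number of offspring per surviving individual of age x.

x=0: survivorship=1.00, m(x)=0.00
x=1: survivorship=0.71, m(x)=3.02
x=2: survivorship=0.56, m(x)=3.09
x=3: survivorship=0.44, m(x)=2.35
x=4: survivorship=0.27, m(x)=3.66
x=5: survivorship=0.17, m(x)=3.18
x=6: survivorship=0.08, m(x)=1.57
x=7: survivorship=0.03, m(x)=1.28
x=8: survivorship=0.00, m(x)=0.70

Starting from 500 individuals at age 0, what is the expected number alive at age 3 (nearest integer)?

Expected survivors = N0 · l_3 = 500 × 0.44 = 220 → 220

220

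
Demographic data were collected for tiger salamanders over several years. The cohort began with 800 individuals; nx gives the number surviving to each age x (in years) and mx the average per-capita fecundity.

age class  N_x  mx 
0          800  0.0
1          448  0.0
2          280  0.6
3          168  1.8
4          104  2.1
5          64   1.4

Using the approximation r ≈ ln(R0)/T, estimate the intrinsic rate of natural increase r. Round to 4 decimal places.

lx = nx/n0 = nx/800: 1, 0.56, 0.35, 0.21, 0.13, 0.08
R0 = Σ lx·mx = 0 + 0 + 0.21 + 0.378 + 0.273 + 0.112 = 0.973
Σ x·lx·mx = 3.206; T = 3.206/0.973 = 3.29496…
r ≈ ln(R0)/T = ln(0.973)/3.29496… = -0.008307… → -0.0083

-0.0083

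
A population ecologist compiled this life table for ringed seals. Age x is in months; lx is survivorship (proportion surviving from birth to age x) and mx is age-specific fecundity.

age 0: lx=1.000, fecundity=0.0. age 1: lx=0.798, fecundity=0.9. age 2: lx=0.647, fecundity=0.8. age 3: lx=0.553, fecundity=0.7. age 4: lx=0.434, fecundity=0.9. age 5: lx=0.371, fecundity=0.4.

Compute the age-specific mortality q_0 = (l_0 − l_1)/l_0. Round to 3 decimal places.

q_0 = (l_0 − l_1) / l_0 = (1 − 0.798) / 1
     = 0.202 / 1 = 0.202 → 0.202

0.202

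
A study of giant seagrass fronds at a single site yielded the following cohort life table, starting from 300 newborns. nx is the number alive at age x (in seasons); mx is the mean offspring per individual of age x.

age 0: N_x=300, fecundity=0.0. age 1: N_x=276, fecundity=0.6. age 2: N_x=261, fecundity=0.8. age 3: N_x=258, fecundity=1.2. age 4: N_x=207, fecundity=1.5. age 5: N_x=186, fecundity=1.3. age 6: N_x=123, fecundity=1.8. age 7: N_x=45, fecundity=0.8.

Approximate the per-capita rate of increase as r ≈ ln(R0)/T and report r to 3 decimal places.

lx = nx/n0 = nx/300: 1, 0.92, 0.87, 0.86, 0.69, 0.62, 0.41, 0.15
R0 = Σ lx·mx = 0 + 0.552 + 0.696 + 1.032 + 1.035 + 0.806 + 0.738 + 0.12 = 4.979
Σ x·lx·mx = 18.478; T = 18.478/4.979 = 3.71119…
r ≈ ln(R0)/T = ln(4.979)/3.71119… = 0.43254… → 0.433

0.433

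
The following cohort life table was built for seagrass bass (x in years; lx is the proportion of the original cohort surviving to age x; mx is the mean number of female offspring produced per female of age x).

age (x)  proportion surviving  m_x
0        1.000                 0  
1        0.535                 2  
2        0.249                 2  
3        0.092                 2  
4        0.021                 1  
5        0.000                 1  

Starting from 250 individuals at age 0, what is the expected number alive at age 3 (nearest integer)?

23

Expected survivors = N0 · l_3 = 250 × 0.092 = 23 → 23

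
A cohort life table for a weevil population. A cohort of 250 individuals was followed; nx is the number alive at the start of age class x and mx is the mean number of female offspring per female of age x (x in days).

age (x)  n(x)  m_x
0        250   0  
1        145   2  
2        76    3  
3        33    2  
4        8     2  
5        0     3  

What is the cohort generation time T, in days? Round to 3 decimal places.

1.680

lx = nx/n0 = nx/250: 1, 0.58, 0.304, 0.132, 0.032, 0
lx·mx: 0, 1.16, 0.912, 0.264, 0.064, 0 → R0 = 2.4
x·lx·mx: 0, 1.16, 1.824, 0.792, 0.256, 0 → Σ = 4.032
T = 4.032 / 2.4 = 1.68 → 1.680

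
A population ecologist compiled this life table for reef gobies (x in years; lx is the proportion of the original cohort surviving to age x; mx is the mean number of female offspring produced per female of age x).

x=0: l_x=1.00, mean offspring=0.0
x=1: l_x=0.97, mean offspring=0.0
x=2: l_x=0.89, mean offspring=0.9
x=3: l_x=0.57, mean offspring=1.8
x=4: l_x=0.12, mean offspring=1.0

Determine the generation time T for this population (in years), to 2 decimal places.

lx·mx: 0, 0, 0.801, 1.026, 0.12 → R0 = 1.947
x·lx·mx: 0, 0, 1.602, 3.078, 0.48 → Σ = 5.16
T = 5.16 / 1.947 = 2.650231… → 2.65

2.65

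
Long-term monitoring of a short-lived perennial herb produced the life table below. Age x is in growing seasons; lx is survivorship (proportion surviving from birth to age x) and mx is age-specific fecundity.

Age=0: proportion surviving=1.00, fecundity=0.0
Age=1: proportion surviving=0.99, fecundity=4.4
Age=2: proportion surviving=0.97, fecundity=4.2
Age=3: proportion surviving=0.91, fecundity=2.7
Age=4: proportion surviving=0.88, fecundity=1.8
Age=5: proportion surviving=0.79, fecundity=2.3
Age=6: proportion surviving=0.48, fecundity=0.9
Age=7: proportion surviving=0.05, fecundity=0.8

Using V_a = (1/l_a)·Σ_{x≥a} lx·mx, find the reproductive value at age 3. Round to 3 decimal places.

lx·mx for x ≥ 3: 2.457, 1.584, 1.817, 0.432, 0.04 → sum = 6.33
V_3 = 6.33 / l_3 = 6.33 / 0.91 = 6.956044… → 6.956

6.956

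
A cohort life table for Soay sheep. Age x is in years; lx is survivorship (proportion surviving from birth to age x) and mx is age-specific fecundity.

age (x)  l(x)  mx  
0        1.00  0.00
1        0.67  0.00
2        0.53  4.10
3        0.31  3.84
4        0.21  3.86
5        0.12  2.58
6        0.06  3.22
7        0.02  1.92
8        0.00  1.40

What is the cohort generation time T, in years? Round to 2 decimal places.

lx·mx: 0, 0, 2.173, 1.1904, 0.8106, 0.3096, 0.1932, 0.0384, 0 → R0 = 4.7152
x·lx·mx: 0, 0, 4.346, 3.5712, 3.2424, 1.548, 1.1592, 0.2688, 0 → Σ = 14.1356
T = 14.1356 / 4.7152 = 2.997879… → 3.00

3.00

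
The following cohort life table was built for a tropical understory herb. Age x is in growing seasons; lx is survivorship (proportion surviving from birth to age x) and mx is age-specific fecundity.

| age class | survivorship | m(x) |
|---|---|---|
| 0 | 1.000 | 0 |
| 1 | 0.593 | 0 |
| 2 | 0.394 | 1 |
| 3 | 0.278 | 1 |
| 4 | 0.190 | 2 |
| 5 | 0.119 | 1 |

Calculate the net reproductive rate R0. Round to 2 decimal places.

lx·mx by age: 0, 0, 0.394, 0.278, 0.38, 0.119
R0 = Σ lx·mx = 1.171 → 1.17

1.17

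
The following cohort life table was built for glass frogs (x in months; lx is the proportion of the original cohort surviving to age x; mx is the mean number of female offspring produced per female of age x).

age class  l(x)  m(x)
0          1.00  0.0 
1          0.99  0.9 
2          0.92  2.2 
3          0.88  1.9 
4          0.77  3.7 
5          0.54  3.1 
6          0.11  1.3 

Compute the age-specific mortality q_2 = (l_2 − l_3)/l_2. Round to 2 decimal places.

q_2 = (l_2 − l_3) / l_2 = (0.92 − 0.88) / 0.92
     = 0.04 / 0.92 = 0.043478… → 0.04

0.04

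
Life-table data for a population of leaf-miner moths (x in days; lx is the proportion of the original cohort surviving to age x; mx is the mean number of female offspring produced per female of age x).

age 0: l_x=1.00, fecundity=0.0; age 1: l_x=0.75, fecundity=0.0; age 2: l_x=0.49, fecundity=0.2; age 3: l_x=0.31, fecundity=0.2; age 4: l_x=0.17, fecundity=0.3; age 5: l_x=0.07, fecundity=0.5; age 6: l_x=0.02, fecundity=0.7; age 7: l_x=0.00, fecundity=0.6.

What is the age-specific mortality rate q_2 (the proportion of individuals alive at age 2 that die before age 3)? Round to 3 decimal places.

q_2 = (l_2 − l_3) / l_2 = (0.49 − 0.31) / 0.49
     = 0.18 / 0.49 = 0.367347… → 0.367

0.367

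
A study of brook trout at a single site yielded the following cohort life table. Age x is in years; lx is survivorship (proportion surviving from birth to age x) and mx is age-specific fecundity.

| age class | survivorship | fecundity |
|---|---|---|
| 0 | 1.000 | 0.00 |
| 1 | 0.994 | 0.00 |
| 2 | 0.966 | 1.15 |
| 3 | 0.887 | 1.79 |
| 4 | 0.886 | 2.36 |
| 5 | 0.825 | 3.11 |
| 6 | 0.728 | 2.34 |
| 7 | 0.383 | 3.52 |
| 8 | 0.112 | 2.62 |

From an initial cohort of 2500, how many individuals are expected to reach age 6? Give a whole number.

Expected survivors = N0 · l_6 = 2500 × 0.728 = 1820 → 1820

1820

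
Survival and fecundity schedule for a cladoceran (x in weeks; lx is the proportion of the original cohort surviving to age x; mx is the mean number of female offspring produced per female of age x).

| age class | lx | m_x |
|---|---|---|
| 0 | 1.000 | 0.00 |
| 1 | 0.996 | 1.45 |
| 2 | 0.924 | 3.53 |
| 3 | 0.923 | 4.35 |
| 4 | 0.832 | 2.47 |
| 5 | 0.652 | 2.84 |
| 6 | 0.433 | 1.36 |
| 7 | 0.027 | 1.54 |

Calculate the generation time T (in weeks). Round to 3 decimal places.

lx·mx: 0, 1.4442, 3.26172, 4.01505, 2.05504, 1.85168, 0.58888, 0.04158 → R0 = 13.25815
x·lx·mx: 0, 1.4442, 6.52344, 12.04515, 8.22016, 9.2584, 3.53328, 0.29106 → Σ = 41.31569
T = 41.31569 / 13.25815 = 3.116248… → 3.116

3.116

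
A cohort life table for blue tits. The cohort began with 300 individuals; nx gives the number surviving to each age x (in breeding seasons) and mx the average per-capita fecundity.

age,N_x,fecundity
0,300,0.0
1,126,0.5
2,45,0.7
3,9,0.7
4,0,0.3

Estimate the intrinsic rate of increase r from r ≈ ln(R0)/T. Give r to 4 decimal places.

-0.7587

lx = nx/n0 = nx/300: 1, 0.42, 0.15, 0.03, 0
R0 = Σ lx·mx = 0 + 0.21 + 0.105 + 0.021 + 0 = 0.336
Σ x·lx·mx = 0.483; T = 0.483/0.336 = 1.4375
r ≈ ln(R0)/T = ln(0.336)/1.4375 = -0.758709… → -0.7587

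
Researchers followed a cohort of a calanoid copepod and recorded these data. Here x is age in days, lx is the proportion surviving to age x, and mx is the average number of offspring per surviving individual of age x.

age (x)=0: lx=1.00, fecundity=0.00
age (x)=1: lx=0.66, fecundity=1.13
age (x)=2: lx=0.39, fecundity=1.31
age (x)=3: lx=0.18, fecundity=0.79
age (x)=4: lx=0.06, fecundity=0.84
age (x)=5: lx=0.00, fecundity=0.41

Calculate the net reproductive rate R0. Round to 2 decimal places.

lx·mx by age: 0, 0.7458, 0.5109, 0.1422, 0.0504, 0
R0 = Σ lx·mx = 1.4493 → 1.45

1.45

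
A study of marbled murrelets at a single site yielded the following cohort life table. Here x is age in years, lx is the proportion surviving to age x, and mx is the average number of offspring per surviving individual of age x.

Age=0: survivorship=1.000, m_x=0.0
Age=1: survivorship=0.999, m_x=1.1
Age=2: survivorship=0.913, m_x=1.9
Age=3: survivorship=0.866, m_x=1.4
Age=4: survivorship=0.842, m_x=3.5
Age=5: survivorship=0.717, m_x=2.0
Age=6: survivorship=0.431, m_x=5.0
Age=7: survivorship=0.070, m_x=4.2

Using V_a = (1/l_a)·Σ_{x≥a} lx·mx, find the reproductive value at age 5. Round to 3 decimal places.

5.416

lx·mx for x ≥ 5: 1.434, 2.155, 0.294 → sum = 3.883
V_5 = 3.883 / l_5 = 3.883 / 0.717 = 5.415621… → 5.416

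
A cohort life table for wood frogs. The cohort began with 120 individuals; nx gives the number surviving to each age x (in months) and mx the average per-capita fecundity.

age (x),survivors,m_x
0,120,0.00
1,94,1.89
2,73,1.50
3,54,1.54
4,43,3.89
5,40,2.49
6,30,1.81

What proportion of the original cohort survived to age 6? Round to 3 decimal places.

0.250

l_6 = n_6/n_0 = 30/120 = 0.25 → 0.250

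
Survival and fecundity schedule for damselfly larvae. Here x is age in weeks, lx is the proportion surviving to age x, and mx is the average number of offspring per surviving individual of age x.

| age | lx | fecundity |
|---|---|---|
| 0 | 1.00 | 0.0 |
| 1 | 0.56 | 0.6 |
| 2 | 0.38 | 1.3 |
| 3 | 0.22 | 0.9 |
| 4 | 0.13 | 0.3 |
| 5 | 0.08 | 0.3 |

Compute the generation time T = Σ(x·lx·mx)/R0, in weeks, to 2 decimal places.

lx·mx: 0, 0.336, 0.494, 0.198, 0.039, 0.024 → R0 = 1.091
x·lx·mx: 0, 0.336, 0.988, 0.594, 0.156, 0.12 → Σ = 2.194
T = 2.194 / 1.091 = 2.010999… → 2.01

2.01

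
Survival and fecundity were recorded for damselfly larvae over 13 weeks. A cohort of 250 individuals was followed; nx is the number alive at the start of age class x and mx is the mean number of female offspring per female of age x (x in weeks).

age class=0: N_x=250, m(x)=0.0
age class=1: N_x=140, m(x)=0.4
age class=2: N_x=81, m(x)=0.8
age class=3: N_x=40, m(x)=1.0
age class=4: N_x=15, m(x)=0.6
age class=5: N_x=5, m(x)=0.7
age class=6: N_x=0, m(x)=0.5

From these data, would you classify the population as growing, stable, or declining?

lx = nx/n0 = nx/250: 1, 0.56, 0.324, 0.16, 0.06, 0.02, 0
R0 = Σ lx·mx = 0 + 0.224 + 0.2592 + 0.16 + 0.036 + 0.014 + 0 = 0.6932
R0 < 1, so the population is declining.

declining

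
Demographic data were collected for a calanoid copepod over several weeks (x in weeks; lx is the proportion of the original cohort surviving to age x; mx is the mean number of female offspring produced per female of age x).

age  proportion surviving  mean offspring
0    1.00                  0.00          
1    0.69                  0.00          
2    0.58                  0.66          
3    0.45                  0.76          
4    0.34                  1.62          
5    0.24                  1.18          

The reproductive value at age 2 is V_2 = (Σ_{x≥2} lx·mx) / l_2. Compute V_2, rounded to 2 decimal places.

2.69

lx·mx for x ≥ 2: 0.3828, 0.342, 0.5508, 0.2832 → sum = 1.5588
V_2 = 1.5588 / l_2 = 1.5588 / 0.58 = 2.687586… → 2.69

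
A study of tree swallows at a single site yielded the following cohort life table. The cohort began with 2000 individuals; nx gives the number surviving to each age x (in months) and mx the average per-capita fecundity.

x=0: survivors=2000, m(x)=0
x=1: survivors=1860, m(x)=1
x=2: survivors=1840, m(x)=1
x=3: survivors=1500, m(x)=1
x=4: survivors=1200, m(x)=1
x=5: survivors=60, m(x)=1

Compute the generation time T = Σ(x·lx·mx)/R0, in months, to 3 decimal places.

lx = nx/n0 = nx/2000: 1, 0.93, 0.92, 0.75, 0.6, 0.03
lx·mx: 0, 0.93, 0.92, 0.75, 0.6, 0.03 → R0 = 3.23
x·lx·mx: 0, 0.93, 1.84, 2.25, 2.4, 0.15 → Σ = 7.57
T = 7.57 / 3.23 = 2.343653… → 2.344

2.344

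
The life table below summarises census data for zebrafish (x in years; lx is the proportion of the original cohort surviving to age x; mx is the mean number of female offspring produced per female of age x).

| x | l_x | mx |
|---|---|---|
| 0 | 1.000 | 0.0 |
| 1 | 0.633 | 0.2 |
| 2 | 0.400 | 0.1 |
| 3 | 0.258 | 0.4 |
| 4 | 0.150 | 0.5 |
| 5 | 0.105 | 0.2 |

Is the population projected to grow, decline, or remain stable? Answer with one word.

R0 = Σ lx·mx = 0 + 0.1266 + 0.04 + 0.1032 + 0.075 + 0.021 = 0.3658
R0 < 1, so the population is declining.

declining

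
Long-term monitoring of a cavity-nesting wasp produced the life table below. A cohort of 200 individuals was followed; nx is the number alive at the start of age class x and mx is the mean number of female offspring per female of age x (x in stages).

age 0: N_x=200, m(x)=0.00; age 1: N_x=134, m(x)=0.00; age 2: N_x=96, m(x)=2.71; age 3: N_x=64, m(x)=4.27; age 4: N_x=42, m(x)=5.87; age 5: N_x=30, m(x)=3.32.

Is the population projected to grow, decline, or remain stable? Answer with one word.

growing

lx = nx/n0 = nx/200: 1, 0.67, 0.48, 0.32, 0.21, 0.15
R0 = Σ lx·mx = 0 + 0 + 1.3008 + 1.3664 + 1.2327 + 0.498 = 4.3979
R0 > 1, so the population is growing.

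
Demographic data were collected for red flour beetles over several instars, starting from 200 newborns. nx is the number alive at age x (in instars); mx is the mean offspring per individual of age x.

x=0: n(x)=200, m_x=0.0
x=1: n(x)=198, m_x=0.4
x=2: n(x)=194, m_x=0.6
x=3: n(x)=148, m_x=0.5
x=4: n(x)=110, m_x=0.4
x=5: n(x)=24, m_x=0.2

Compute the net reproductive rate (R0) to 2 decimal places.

1.59

lx = nx/n0 = nx/200: 1, 0.99, 0.97, 0.74, 0.55, 0.12
lx·mx by age: 0, 0.396, 0.582, 0.37, 0.22, 0.024
R0 = Σ lx·mx = 1.592 → 1.59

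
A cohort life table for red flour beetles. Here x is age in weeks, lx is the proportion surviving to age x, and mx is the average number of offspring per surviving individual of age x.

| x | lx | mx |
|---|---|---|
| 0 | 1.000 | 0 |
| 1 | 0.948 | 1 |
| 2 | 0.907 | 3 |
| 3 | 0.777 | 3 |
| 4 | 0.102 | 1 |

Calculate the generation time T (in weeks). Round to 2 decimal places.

lx·mx: 0, 0.948, 2.721, 2.331, 0.102 → R0 = 6.102
x·lx·mx: 0, 0.948, 5.442, 6.993, 0.408 → Σ = 13.791
T = 13.791 / 6.102 = 2.260079… → 2.26

2.26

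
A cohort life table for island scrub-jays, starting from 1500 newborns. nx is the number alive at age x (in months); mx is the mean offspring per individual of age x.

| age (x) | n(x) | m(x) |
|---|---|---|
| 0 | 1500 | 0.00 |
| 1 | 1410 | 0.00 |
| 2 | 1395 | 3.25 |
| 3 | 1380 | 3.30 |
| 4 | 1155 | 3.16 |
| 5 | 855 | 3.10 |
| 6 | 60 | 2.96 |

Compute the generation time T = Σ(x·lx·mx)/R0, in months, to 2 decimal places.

3.32

lx = nx/n0 = nx/1500: 1, 0.94, 0.93, 0.92, 0.77, 0.57, 0.04
lx·mx: 0, 0, 3.0225, 3.036, 2.4332, 1.767, 0.1184 → R0 = 10.3771
x·lx·mx: 0, 0, 6.045, 9.108, 9.7328, 8.835, 0.7104 → Σ = 34.4312
T = 34.4312 / 10.3771 = 3.317998… → 3.32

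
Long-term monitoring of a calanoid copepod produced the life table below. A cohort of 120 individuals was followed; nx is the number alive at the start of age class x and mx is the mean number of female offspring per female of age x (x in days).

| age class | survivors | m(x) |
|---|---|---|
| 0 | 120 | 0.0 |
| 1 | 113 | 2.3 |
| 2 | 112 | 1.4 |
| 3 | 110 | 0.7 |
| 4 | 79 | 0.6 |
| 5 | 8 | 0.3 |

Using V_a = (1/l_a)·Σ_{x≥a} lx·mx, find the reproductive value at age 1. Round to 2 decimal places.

4.81

lx = nx/n0 = nx/120: 1, 0.94167…, 0.93333…, 0.91667…, 0.65833…, 0.06667…
lx·mx for x ≥ 1: 2.165833…, 1.306667…, 0.641667…, 0.395…, 0.02… → sum = 4.529167…
V_1 = 4.529167… / l_1 = 4.529167… / 0.941667… = 4.809735… → 4.81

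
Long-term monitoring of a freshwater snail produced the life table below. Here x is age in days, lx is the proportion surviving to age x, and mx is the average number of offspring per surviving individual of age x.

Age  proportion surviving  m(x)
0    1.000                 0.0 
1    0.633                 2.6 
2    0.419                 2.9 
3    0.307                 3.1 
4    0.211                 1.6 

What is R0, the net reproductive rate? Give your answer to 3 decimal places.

lx·mx by age: 0, 1.6458, 1.2151, 0.9517, 0.3376
R0 = Σ lx·mx = 4.1502 → 4.150

4.150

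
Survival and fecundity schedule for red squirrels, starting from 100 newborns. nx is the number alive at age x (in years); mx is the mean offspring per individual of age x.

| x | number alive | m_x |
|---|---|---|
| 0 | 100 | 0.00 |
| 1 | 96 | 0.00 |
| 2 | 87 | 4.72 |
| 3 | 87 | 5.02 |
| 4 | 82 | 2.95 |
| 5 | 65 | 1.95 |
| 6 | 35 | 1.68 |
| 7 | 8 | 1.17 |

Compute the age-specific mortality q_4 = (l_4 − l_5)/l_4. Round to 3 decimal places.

0.207

lx = nx/n0 = nx/100: 1, 0.96, 0.87, 0.87, 0.82, 0.65, 0.35, 0.08
q_4 = (l_4 − l_5) / l_4 = (0.82 − 0.65) / 0.82
     = 0.17 / 0.82 = 0.207317… → 0.207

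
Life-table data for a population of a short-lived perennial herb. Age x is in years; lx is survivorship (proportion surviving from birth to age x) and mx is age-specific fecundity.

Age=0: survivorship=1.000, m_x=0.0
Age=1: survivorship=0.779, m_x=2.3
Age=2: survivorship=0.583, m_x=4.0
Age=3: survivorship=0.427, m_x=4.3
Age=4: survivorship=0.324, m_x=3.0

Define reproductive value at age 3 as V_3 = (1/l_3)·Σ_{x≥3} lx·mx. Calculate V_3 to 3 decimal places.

lx·mx for x ≥ 3: 1.8361, 0.972 → sum = 2.8081
V_3 = 2.8081 / l_3 = 2.8081 / 0.427 = 6.576347… → 6.576

6.576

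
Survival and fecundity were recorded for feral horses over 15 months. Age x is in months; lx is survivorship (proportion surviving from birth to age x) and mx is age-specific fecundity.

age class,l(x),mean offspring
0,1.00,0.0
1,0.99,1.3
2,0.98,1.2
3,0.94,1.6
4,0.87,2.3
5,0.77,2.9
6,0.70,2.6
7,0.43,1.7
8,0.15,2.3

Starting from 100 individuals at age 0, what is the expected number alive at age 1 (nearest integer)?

Expected survivors = N0 · l_1 = 100 × 0.99 = 99 → 99

99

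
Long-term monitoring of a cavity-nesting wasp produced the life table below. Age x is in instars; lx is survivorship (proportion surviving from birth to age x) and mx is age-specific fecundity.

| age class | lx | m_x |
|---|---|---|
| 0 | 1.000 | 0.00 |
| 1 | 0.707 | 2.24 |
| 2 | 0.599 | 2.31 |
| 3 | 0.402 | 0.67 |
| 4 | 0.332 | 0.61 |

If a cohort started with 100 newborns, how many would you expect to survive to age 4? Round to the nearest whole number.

Expected survivors = N0 · l_4 = 100 × 0.332 = 33.2 → 33

33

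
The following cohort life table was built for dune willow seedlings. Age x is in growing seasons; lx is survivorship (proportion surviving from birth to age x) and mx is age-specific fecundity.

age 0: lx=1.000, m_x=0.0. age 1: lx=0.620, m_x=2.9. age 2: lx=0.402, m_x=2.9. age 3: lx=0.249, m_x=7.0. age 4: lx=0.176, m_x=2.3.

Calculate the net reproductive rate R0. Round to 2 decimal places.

5.11

lx·mx by age: 0, 1.798, 1.1658, 1.743, 0.4048
R0 = Σ lx·mx = 5.1116 → 5.11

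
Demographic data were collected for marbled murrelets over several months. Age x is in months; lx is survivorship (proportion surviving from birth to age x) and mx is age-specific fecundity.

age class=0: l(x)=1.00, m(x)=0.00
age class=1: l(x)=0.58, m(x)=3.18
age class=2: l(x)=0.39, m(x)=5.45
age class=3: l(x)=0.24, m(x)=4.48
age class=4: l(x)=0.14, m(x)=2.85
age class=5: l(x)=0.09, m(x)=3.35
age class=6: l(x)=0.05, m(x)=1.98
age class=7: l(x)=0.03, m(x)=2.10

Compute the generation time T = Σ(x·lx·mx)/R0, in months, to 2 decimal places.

lx·mx: 0, 1.8444, 2.1255, 1.0752, 0.399, 0.3015, 0.099, 0.063 → R0 = 5.9076
x·lx·mx: 0, 1.8444, 4.251, 3.2256, 1.596, 1.5075, 0.594, 0.441 → Σ = 13.4595
T = 13.4595 / 5.9076 = 2.278336… → 2.28

2.28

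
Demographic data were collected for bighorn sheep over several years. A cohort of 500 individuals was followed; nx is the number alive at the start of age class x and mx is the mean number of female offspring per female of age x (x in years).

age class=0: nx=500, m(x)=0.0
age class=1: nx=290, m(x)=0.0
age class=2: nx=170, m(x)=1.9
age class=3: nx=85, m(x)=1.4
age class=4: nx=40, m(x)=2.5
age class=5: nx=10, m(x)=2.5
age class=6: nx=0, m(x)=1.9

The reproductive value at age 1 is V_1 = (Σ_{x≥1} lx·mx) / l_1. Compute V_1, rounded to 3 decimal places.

lx = nx/n0 = nx/500: 1, 0.58, 0.34, 0.17, 0.08, 0.02, 0
lx·mx for x ≥ 1: 0, 0.646, 0.238, 0.2, 0.05, 0 → sum = 1.134
V_1 = 1.134 / l_1 = 1.134 / 0.58 = 1.955172… → 1.955

1.955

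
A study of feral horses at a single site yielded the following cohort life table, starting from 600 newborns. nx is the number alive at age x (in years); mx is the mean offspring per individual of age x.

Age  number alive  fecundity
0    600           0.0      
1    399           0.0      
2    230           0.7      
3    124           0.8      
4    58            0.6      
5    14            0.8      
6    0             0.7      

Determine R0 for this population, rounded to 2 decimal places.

0.51

lx = nx/n0 = nx/600: 1, 0.665, 0.38333…, 0.20667…, 0.09667…, 0.02333…, 0
lx·mx by age: 0, 0, 0.268333…, 0.165333…, 0.058…, 0.018667…, 0
R0 = Σ lx·mx = 0.510333… → 0.51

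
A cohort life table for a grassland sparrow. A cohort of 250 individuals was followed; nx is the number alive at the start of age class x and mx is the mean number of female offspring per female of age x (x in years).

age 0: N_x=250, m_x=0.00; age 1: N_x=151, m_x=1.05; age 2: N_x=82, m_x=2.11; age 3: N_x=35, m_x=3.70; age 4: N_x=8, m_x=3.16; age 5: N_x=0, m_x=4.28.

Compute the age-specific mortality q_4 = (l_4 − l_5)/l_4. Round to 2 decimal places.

1.00

lx = nx/n0 = nx/250: 1, 0.604, 0.328, 0.14, 0.032, 0
q_4 = (l_4 − l_5) / l_4 = (0.032 − 0) / 0.032
     = 0.032 / 0.032 = 1 → 1.00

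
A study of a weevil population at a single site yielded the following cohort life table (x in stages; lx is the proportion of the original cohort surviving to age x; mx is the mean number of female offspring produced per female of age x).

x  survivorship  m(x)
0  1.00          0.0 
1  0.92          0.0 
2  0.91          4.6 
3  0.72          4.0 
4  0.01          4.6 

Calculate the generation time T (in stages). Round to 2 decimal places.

2.42

lx·mx: 0, 0, 4.186, 2.88, 0.046 → R0 = 7.112
x·lx·mx: 0, 0, 8.372, 8.64, 0.184 → Σ = 17.196
T = 17.196 / 7.112 = 2.417885… → 2.42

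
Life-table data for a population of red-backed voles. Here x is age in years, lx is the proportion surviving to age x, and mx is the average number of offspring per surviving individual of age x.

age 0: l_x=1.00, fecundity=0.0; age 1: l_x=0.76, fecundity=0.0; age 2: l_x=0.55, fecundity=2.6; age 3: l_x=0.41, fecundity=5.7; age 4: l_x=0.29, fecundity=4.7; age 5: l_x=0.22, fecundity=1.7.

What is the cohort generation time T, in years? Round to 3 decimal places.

3.124

lx·mx: 0, 0, 1.43, 2.337, 1.363, 0.374 → R0 = 5.504
x·lx·mx: 0, 0, 2.86, 7.011, 5.452, 1.87 → Σ = 17.193
T = 17.193 / 5.504 = 3.123728… → 3.124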